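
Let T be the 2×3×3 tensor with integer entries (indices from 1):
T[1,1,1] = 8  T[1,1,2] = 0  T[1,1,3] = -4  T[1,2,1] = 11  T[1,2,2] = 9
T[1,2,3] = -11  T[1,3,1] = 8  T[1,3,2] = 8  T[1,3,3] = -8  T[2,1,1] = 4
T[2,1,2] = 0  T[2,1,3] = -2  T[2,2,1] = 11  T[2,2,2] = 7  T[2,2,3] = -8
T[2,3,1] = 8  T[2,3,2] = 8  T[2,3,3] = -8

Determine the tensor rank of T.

Lower bound: the mode-2 unfolding of T (rows indexed by j, columns by (i,k) = (1,1), (1,2), (1,3), (2,1), (2,2), (2,3)) is [[8, 0, -4, 4, 0, -2], [11, 9, -11, 11, 7, -8], [8, 8, -8, 8, 8, -8]].
There the 3×3 minor on rows j ∈ {1, 2, 3}, columns (i,k) ∈ {(1,1), (1,2), (1,3)} is det [[8, 0, -4], [11, 9, -11], [8, 8, -8]] = 64 ≠ 0, so this unfolding has rank ≥ 3; CP rank is at least every unfolding rank, so rank(T) ≥ 3. (This is only a lower bound: in general the CP rank may exceed every unfolding rank, so we still need to exhibit 3 rank-1 terms summing to T.)
Upper bound: T is a sum of 3 rank-1 terms, T = [1, -1] ⊗ [0, 1, 0] ⊗ [-1, 1, -1] + [1, 1] ⊗ [0, 1, 1] ⊗ [8, 8, -8] + [2, 1] ⊗ [2, 1, 0] ⊗ [2, 0, -1] (written with every a and b primitive with positive leading entry and the scale carried by c; CP decompositions are not unique, and this one is verified by expanding entrywise), so rank(T) ≤ 3.
These bounds meet, so rank(T) = 3.

3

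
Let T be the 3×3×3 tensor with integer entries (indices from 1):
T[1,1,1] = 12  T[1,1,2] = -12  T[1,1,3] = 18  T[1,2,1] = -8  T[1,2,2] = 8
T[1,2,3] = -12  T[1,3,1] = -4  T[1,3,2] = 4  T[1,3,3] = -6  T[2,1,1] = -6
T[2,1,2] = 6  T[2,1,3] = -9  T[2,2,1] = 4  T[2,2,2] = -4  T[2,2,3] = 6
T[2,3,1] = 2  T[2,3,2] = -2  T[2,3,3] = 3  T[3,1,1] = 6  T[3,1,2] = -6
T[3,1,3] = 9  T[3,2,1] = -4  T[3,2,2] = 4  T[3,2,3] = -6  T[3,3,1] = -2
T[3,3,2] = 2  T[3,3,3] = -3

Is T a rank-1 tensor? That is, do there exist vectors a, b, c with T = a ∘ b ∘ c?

Yes

If T = a ∘ b ∘ c then every fibre of T is a multiple of the corresponding factor, so read the factors off the fibres through the nonzero entry T[1,1,1] = 12.
The mode-1 fibre T[:,1,1] = [12, -6, 6] gives a = [2, -1, 1] (primitive direction); the mode-2 fibre T[1,:,1] = [12, -8, -4] gives b = [3, -2, -1]; then c[k] = T[1,1,k] / (a[1]·b[1]) = [12, -12, 18] / 6 = [2, -2, 3].
Expanding [2, -1, 1] ∘ [3, -2, -1] ∘ [2, -2, 3] reproduces all 27 entries of T, so T = [2, -1, 1] ∘ [3, -2, -1] ∘ [2, -2, 3] and rank(T) ≤ 1.
Equivalently every frontal slice T[:,:,k] is c[k] times the rank-1 matrix [2, -1, 1] ∘ [3, -2, -1]. So T has rank 1 (it is nonzero).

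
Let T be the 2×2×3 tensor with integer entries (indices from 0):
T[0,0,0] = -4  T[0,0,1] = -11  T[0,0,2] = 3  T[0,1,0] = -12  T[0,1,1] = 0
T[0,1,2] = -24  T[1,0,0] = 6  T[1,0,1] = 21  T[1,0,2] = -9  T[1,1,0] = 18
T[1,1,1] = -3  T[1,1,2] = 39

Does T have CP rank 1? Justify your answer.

The mode-1 unfolding of T (rows indexed by i, columns by (j,k) = (0,0), (0,1), (0,2), (1,0), (1,1), (1,2)) is [[-4, -11, 3, -12, 0, -24], [6, 21, -9, 18, -3, 39]].
There the 2×2 minor on rows i ∈ {0, 1}, columns (j,k) ∈ {(0,0), (0,1)} is det [[-4, -11], [6, 21]] = -18 ≠ 0, so this unfolding has rank ≥ 2; CP rank is at least every unfolding rank, so rank(T) ≥ 2.
In particular rank(T) ≥ 2 > 1, so T is not rank-1.

No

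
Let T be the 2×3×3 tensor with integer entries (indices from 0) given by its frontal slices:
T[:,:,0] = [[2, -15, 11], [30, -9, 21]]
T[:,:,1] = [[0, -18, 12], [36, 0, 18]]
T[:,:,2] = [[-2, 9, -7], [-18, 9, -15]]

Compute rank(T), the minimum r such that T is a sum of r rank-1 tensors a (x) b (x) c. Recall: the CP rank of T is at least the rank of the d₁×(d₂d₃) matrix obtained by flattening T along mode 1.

Lower bound: the mode-2 unfolding of T (rows indexed by j, columns by (i,k) = (0,0), (0,1), (0,2), (1,0), (1,1), (1,2)) is [[2, 0, -2, 30, 36, -18], [-15, -18, 9, -9, 0, 9], [11, 12, -7, 21, 18, -15]].
There the 2×2 minor on rows j ∈ {0, 1}, columns (i,k) ∈ {(0,0), (0,1)} is det [[2, 0], [-15, -18]] = -36 ≠ 0, so this unfolding has rank ≥ 2; CP rank is at least every unfolding rank, so rank(T) ≥ 2. (Unfolding ranks only ever bound the CP rank from below — rank(T) can be strictly larger than all of them — so the matching upper bound has to come from an explicit 2-term decomposition.)
Upper bound — finding two terms. Write S_k = T[:,:,k] for the frontal slices: S₀ = [[2, -15, 11], [30, -9, 21]], S₁ = [[0, -18, 12], [36, 0, 18]], S₂ = [[-2, 9, -7], [-18, 9, -15]].
If T = a₁ (x) b₁ (x) c₁ + a₂ (x) b₂ (x) c₂ then each S_k = c₁[k]·a₁b₁ᵀ + c₂[k]·a₂b₂ᵀ. S₀ and S₁ are linearly independent, so a₁b₁ᵀ and a₂b₂ᵀ must span the same plane of matrices: they are the rank-1 matrices of the form x·S₀ + y·S₁.
The 2×2 minor of x·S₀ + y·S₁ on rows {0,1}, columns {0,1} is 432·x² + 1080·xy + 648·y² = 216·(2·x + 3·y)(x + y), vanishing at (x:y) = (3:-2) and (1:-1).
M₁ = 3·S₀ − 2·S₁ = [[6, -9, 9], [18, -27, 27]] = 3·[1, 3][2, -3, 3]ᵀ and M₂ = S₀ − S₁ = [[2, 3, -1], [-6, -9, 3]] = [1, -3][2, 3, -1]ᵀ, so take a₁ = [1, 3], b₁ = [2, -3, 3], a₂ = [1, -3], b₂ = [2, 3, -1].
Each slice is an integer combination of E₁ = a₁b₁ᵀ and E₂ = a₂b₂ᵀ: S₀ = 3·E₁ − 2·E₂, S₁ = 3·E₁ − 3·E₂, S₂ = −2·E₁ + E₂; reading off coefficients, c₁ = [3, 3, -2] and c₂ = [-2, -3, 1].
Hence T = [1, 3] (x) [2, -3, 3] (x) [3, 3, -2] + [1, -3] (x) [2, 3, -1] (x) [-2, -3, 1], so rank(T) ≤ 2.
These bounds meet, so rank(T) = 2.
Check entry T[0,0,1] = 0: (1)·(2)·(3) + (1)·(2)·(-3) = 0.

2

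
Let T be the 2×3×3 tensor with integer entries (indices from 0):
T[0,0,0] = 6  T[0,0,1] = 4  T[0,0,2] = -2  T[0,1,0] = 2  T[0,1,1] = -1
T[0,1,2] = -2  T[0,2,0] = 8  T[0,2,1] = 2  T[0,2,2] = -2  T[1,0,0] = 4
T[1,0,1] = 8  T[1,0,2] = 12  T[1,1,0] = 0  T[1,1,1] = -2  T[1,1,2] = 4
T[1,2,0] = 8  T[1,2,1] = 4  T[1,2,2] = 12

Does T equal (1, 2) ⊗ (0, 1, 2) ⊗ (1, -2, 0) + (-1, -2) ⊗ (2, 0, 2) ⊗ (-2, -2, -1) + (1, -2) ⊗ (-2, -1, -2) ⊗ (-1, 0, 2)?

Reconstruct entry (0,1,1) from the claimed factors: Σₗ aₗ[0]bₗ[1]cₗ[1] = (1)·(1)·(-2) + (-1)·(0)·(-2) + (1)·(-1)·(0) = -2, but T[0,1,1] = -1. The claim is false.

No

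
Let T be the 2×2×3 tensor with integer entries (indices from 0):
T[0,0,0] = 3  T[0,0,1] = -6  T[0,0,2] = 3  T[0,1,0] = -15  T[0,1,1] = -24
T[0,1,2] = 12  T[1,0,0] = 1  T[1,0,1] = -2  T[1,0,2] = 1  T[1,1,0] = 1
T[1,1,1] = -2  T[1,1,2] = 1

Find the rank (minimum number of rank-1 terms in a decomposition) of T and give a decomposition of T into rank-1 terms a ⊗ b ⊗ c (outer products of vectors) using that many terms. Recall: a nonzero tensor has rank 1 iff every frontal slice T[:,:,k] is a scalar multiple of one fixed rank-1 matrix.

rank(T) = 2

Lower bound: the mode-1 unfolding of T (rows indexed by i, columns by (j,k) = (0,0), (0,1), (0,2), (1,0), (1,1), (1,2)) is [[3, -6, 3, -15, -24, 12], [1, -2, 1, 1, -2, 1]].
There the 2×2 minor on rows i ∈ {0, 1}, columns (j,k) ∈ {(0,0), (1,0)} is det [[3, -15], [1, 1]] = 18 ≠ 0, so this unfolding has rank ≥ 2; CP rank is at least every unfolding rank, so rank(T) ≥ 2. (Flattening ranks never certify an upper bound on CP rank; for that we must actually write T with 2 rank-1 terms.)
Upper bound — finding two terms. Write S_k = T[:,:,k] for the frontal slices: S₀ = [[3, -15], [1, 1]], S₁ = [[-6, -24], [-2, -2]], S₂ = [[3, 12], [1, 1]].
If T = a₁ ⊗ b₁ ⊗ c₁ + a₂ ⊗ b₂ ⊗ c₂ then each S_k = c₁[k]·a₁b₁ᵀ + c₂[k]·a₂b₂ᵀ. S₀ and S₁ are linearly independent, so a₁b₁ᵀ and a₂b₂ᵀ must span the same plane of matrices: they are the rank-1 matrices of the form x·S₀ + y·S₁.
det(x·S₀ + y·S₁) is 18·x² − 18·xy − 36·y² = 18·(x − 2·y)(x + y), vanishing at (x:y) = (2:1) and (1:-1).
M₁ = 2·S₀ + S₁ = [[0, -54], [0, 0]] = (-54)·[1, 0][0, 1]ᵀ and M₂ = S₀ − S₁ = [[9, 9], [3, 3]] = 3·[3, 1][1, 1]ᵀ, so take a₁ = [1, 0], b₁ = [0, 1], a₂ = [3, 1], b₂ = [1, 1].
Each slice is an integer combination of E₁ = a₁b₁ᵀ and E₂ = a₂b₂ᵀ: S₀ = −18·E₁ + E₂, S₁ = −18·E₁ − 2·E₂, S₂ = 9·E₁ + E₂; reading off coefficients, c₁ = [-18, -18, 9] and c₂ = [1, -2, 1].
Hence T = [1, 0] ⊗ [0, 1] ⊗ [-18, -18, 9] + [3, 1] ⊗ [1, 1] ⊗ [1, -2, 1], so rank(T) ≤ 2.
These bounds meet, so rank(T) = 2.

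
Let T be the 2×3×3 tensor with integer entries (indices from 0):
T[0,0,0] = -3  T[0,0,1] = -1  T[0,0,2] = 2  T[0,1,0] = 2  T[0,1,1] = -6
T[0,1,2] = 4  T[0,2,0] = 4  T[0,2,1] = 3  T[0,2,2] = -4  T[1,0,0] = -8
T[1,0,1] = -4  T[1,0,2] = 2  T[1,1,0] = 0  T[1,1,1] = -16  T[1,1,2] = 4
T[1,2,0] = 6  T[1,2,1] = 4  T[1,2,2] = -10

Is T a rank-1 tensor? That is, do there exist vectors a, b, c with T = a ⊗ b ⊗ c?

No

The mode-3 unfolding of T (rows indexed by k, columns by (i,j) = (0,0), (0,1), (0,2), (1,0), (1,1), (1,2)) is [[-3, 2, 4, -8, 0, 6], [-1, -6, 3, -4, -16, 4], [2, 4, -4, 2, 4, -10]].
There the 3×3 minor on rows k ∈ {0, 1, 2}, columns (i,j) ∈ {(0,0), (0,1), (1,0)} is det [[-3, 2, -8], [-1, -6, -4], [2, 4, 2]] = -88 ≠ 0, so this unfolding has rank ≥ 3; CP rank is at least every unfolding rank, so rank(T) ≥ 3.
In particular rank(T) ≥ 3 > 1, so T is not rank-1.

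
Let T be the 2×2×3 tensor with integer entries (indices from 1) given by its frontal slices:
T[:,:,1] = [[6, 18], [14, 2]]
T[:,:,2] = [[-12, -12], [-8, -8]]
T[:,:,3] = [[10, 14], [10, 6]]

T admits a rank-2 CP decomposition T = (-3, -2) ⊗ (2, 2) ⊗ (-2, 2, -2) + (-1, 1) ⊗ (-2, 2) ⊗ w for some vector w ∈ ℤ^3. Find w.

w = (-3, 0, -1)

Subtract the known terms from T to get the rank-1 residual R = (-1, 1) ⊗ (-2, 2) ⊗ w, so R[i,j,k] = a[i]·b[j]·w[k]. Pick indices with nonzero a[1]·b[1] = (-1)·(-2) = 2. Only the fibre through (1,1,·) is needed: R[1,1,:] = T[1,1,:] − Σₗ aₗ[1]bₗ[1]cₗ = [6, -12, 10] − (-3)·(2)·(-2, 2, -2) = [-6, 0, -2]. Then w[k] = R[1,1,k] / 2 for each k, giving w = [-6, 0, -2] / 2 = (-3, 0, -1).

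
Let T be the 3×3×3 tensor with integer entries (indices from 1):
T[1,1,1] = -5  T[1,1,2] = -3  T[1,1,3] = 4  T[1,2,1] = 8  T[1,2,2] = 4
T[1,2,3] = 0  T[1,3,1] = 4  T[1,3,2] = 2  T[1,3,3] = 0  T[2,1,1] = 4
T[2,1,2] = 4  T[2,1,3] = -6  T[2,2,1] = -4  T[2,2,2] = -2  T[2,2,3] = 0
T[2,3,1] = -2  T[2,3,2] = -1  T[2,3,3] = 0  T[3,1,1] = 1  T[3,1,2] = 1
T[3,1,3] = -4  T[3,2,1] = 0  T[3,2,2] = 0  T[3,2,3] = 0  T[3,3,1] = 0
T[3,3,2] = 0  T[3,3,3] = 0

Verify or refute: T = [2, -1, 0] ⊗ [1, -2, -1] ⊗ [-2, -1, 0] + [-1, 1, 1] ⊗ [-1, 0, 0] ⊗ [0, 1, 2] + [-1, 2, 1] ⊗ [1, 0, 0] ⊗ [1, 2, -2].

Yes

Reconstruct entrywise from the claimed factors. For example, T[2,1,1] = 4 and Σₗ aₗ[2]bₗ[1]cₗ[1] = (-1)·(1)·(-2) + (1)·(-1)·(0) + (2)·(1)·(1) = 4; checking all 27 entries, every one matches. The claim holds.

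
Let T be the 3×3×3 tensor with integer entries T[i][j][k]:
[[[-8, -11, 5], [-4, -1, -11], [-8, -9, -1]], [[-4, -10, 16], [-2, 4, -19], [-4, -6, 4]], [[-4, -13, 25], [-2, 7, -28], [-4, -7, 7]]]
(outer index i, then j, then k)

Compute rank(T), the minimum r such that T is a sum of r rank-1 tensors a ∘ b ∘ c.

Lower bound: the mode-1 unfolding of T (rows indexed by i, columns by (j,k) = (0,0), (0,1), (0,2), (1,0), (1,1), (1,2), (2,0), (2,1), (2,2)) is [[-8, -11, 5, -4, -1, -11, -8, -9, -1], [-4, -10, 16, -2, 4, -19, -4, -6, 4], [-4, -13, 25, -2, 7, -28, -4, -7, 7]].
There the 2×2 minor on rows i ∈ {0, 1}, columns (j,k) ∈ {(0,0), (0,1)} is det [[-8, -11], [-4, -10]] = 36 ≠ 0, so this unfolding has rank ≥ 2; CP rank is at least every unfolding rank, so rank(T) ≥ 2. (Flattening ranks never certify an upper bound on CP rank; for that we must actually write T with 2 rank-1 terms.)
Upper bound — finding two terms. Write S_k = T[:,:,k] for the frontal slices: S₀ = [[-8, -4, -8], [-4, -2, -4], [-4, -2, -4]], S₁ = [[-11, -1, -9], [-10, 4, -6], [-13, 7, -7]], S₂ = [[5, -11, -1], [16, -19, 4], [25, -28, 7]].
If T = a₁ ∘ b₁ ∘ c₁ + a₂ ∘ b₂ ∘ c₂ then each S_k = c₁[k]·a₁b₁ᵀ + c₂[k]·a₂b₂ᵀ. S₀ and S₁ are linearly independent, so a₁b₁ᵀ and a₂b₂ᵀ must span the same plane of matrices: they are the rank-1 matrices of the form x·S₀ + y·S₁.
The 2×2 minor of x·S₀ + y·S₁ on rows {0,1}, columns {0,1} is −54·xy − 54·y² = (-54)·(y)(x + y), vanishing at (x:y) = (1:0) and (1:-1).
M₁ = S₀ = [[-8, -4, -8], [-4, -2, -4], [-4, -2, -4]] = (-2)·[2, 1, 1][2, 1, 2]ᵀ and M₂ = S₀ − S₁ = [[3, -3, 1], [6, -6, 2], [9, -9, 3]] = [1, 2, 3][3, -3, 1]ᵀ, so take a₁ = [2, 1, 1], b₁ = [2, 1, 2], a₂ = [1, 2, 3], b₂ = [3, -3, 1].
Each slice is an integer combination of E₁ = a₁b₁ᵀ and E₂ = a₂b₂ᵀ: S₀ = −2·E₁, S₁ = −2·E₁ − E₂, S₂ = −E₁ + 3·E₂; reading off coefficients, c₁ = [-2, -2, -1] and c₂ = [0, -1, 3].
Hence T = [2, 1, 1] ∘ [2, 1, 2] ∘ [-2, -2, -1] + [1, 2, 3] ∘ [3, -3, 1] ∘ [0, -1, 3], so rank(T) ≤ 2.
These bounds meet, so rank(T) = 2.
Check entry T[0,1,2] = -11: (2)·(1)·(-1) + (1)·(-3)·(3) = -11.

2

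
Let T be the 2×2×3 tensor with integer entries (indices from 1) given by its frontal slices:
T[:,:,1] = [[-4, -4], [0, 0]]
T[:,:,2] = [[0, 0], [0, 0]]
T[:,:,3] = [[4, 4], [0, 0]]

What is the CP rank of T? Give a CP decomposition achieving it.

Lower bound: T ≠ 0 (e.g. T[1,1,1] = -4), so rank(T) ≥ 1.
Upper bound: if T = a ⊗ b ⊗ c then every fibre of T is a multiple of the corresponding factor, so read the factors off the fibres through the nonzero entry T[1,1,1] = -4.
The mode-1 fibre T[:,1,1] = [-4, 0] gives a = [1, 0] (primitive direction); the mode-2 fibre T[1,:,1] = [-4, -4] gives b = [1, 1]; then c[k] = T[1,1,k] / (a[1]·b[1]) = [-4, 0, 4] / 1 = [-4, 0, 4].
Expanding [1, 0] ⊗ [1, 1] ⊗ [-4, 0, 4] reproduces all 12 entries of T, so T = [1, 0] ⊗ [1, 1] ⊗ [-4, 0, 4] and rank(T) ≤ 1.
These bounds meet, so rank(T) = 1.

rank(T) = 1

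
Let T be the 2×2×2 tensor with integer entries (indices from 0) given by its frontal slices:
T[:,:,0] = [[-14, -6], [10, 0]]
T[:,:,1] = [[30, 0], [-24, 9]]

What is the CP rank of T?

Lower bound: in the mode-3 unfolding of T (rows indexed by k, columns by (i,j)) the 2×2 minor on rows k ∈ {0, 1}, columns (i,j) ∈ {(0,0), (0,1)} is det [[-14, -6], [30, 0]] = 180 ≠ 0, so that unfolding has rank ≥ 2 and hence rank(T) ≥ 2 (CP rank is at least every unfolding rank, though it can be larger).
Upper bound: with S_k = T[:,:,k], the two rank-1 terms a₁b₁ᵀ, a₂b₂ᵀ are the rank-1 members of the pencil x·S₀ + y·S₁.
det(x·S₀ + y·S₁) is 60·x² − 270·xy + 270·y² = 30·(2·x − 3·y)(x − 3·y), vanishing at (x:y) = (3:2) and (3:1).
M₁ = 3·S₀ + 2·S₁ = [[18, -18], [-18, 18]] = 18·[1, -1][1, -1]ᵀ and M₂ = 3·S₀ + S₁ = [[-12, -18], [6, 9]] = (-3)·[2, -1][2, 3]ᵀ, so take a₁ = [1, -1], b₁ = [1, -1], a₂ = [2, -1], b₂ = [2, 3].
Each slice is an integer combination of E₁ = a₁b₁ᵀ and E₂ = a₂b₂ᵀ: S₀ = −6·E₁ − 2·E₂, S₁ = 18·E₁ + 3·E₂; reading off coefficients, c₁ = [-6, 18] and c₂ = [-2, 3].
Hence T = [1, -1] ⊗ [1, -1] ⊗ [-6, 18] + [2, -1] ⊗ [2, 3] ⊗ [-2, 3], so rank(T) ≤ 2.
These bounds meet, so rank(T) = 2.

2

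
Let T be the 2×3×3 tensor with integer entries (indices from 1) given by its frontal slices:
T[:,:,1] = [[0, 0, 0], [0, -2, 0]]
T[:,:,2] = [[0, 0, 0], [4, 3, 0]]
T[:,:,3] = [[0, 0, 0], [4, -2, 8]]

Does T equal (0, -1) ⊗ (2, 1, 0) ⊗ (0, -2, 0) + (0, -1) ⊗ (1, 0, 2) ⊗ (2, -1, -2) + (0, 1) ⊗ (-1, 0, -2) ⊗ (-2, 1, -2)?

Reconstruct entry (2,2,1) from the claimed factors: Σₗ aₗ[2]bₗ[2]cₗ[1] = (-1)·(1)·(0) + (-1)·(0)·(2) + (1)·(0)·(-2) = 0, but T[2,2,1] = -2. The claim is false.

No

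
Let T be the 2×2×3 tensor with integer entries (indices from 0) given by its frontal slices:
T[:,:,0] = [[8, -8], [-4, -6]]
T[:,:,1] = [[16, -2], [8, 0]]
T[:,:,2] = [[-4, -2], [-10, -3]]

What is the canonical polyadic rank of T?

3

Lower bound: the mode-3 unfolding of T (rows indexed by k, columns by (i,j) = (0,0), (0,1), (1,0), (1,1)) is [[8, -8, -4, -6], [16, -2, 8, 0], [-4, -2, -10, -3]].
There the 3×3 minor on rows k ∈ {0, 1, 2}, columns (i,j) ∈ {(0,0), (0,1), (1,0)} is det [[8, -8, -4], [16, -2, 8], [-4, -2, -10]] = -576 ≠ 0, so this unfolding has rank ≥ 3; CP rank is at least every unfolding rank, so rank(T) ≥ 3. (Flattening ranks never certify an upper bound on CP rank; for that we must actually write T with 3 rank-1 terms.)
Upper bound: T is a sum of 3 rank-1 terms, T = (1, 0) ⊗ (1, 0) ⊗ (8, 4, 8) + (1, 1) ⊗ (2, 1) ⊗ (-4, 2, -4) + (2, 1) ⊗ (2, -1) ⊗ (2, 2, -1) (written with every a and b primitive with positive leading entry and the scale carried by c; CP decompositions are not unique, and this one is verified by expanding entrywise), so rank(T) ≤ 3.
These bounds meet, so rank(T) = 3.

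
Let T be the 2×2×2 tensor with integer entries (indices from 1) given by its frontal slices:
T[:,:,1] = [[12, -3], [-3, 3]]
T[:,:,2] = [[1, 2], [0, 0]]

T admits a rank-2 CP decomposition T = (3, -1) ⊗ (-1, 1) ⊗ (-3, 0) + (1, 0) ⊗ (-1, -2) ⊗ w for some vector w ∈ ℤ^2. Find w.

w = (-3, -1)

Subtract the known terms from T to get the rank-1 residual R = (1, 0) ⊗ (-1, -2) ⊗ w, so R[i,j,k] = a[i]·b[j]·w[k]. Pick indices with nonzero a[1]·b[1] = (1)·(-1) = -1. Only the fibre through (1,1,·) is needed: R[1,1,:] = T[1,1,:] − Σₗ aₗ[1]bₗ[1]cₗ = [12, 1] − (3)·(-1)·(-3, 0) = [3, 1]. Then w[k] = R[1,1,k] / -1 for each k, giving w = [3, 1] / -1 = (-3, -1).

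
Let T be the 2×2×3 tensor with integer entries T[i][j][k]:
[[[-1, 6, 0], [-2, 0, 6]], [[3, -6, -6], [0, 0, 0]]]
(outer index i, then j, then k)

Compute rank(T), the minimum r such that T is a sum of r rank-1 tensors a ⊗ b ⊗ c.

2

Lower bound: the mode-3 unfolding of T (rows indexed by k, columns by (i,j) = (0,0), (0,1), (1,0), (1,1)) is [[-1, -2, 3, 0], [6, 0, -6, 0], [0, 6, -6, 0]].
There the 2×2 minor on rows k ∈ {0, 1}, columns (i,j) ∈ {(0,0), (0,1)} is det [[-1, -2], [6, 0]] = 12 ≠ 0, so this unfolding has rank ≥ 2; CP rank is at least every unfolding rank, so rank(T) ≥ 2. (Flattening ranks never certify an upper bound on CP rank; for that we must actually write T with 2 rank-1 terms.)
Upper bound — finding two terms. Write S_k = T[:,:,k] for the frontal slices: S₀ = [[-1, -2], [3, 0]], S₁ = [[6, 0], [-6, 0]], S₂ = [[0, 6], [-6, 0]].
If T = a₁ ⊗ b₁ ⊗ c₁ + a₂ ⊗ b₂ ⊗ c₂ then each S_k = c₁[k]·a₁b₁ᵀ + c₂[k]·a₂b₂ᵀ. S₀ and S₁ are linearly independent, so a₁b₁ᵀ and a₂b₂ᵀ must span the same plane of matrices: they are the rank-1 matrices of the form x·S₀ + y·S₁.
det(x·S₀ + y·S₁) is 6·x² − 12·xy = 6·(x − 2·y)(x), vanishing at (x:y) = (2:1) and (0:1).
M₁ = 2·S₀ + S₁ = [[4, -4], [0, 0]] = 4·[1, 0][1, -1]ᵀ and M₂ = S₁ = [[6, 0], [-6, 0]] = 6·[1, -1][1, 0]ᵀ, so take a₁ = [1, 0], b₁ = [1, -1], a₂ = [1, -1], b₂ = [1, 0].
Each slice is an integer combination of E₁ = a₁b₁ᵀ and E₂ = a₂b₂ᵀ: S₀ = 2·E₁ − 3·E₂, S₁ = 6·E₂, S₂ = −6·E₁ + 6·E₂; reading off coefficients, c₁ = [2, 0, -6] and c₂ = [-3, 6, 6].
Hence T = [1, 0] ⊗ [1, -1] ⊗ [2, 0, -6] + [1, -1] ⊗ [1, 0] ⊗ [-3, 6, 6], so rank(T) ≤ 2.
These bounds meet, so rank(T) = 2.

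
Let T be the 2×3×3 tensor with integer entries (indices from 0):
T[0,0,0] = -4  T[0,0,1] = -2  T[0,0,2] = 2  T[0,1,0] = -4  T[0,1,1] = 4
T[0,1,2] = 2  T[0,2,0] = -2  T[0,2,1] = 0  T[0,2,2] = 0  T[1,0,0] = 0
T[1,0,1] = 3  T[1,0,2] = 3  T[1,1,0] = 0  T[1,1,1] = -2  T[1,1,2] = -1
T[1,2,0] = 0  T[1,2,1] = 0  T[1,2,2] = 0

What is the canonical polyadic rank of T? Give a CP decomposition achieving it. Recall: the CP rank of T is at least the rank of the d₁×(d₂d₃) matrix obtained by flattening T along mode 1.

Lower bound: in the mode-3 unfolding of T (rows indexed by k, columns by (i,j)) the 3×3 minor on rows k ∈ {0, 1, 2}, columns (i,j) ∈ {(0,0), (0,1), (0,2)} is det [[-4, -4, -2], [-2, 4, 0], [2, 2, 0]] = 24 ≠ 0, so that unfolding has rank ≥ 3 and hence rank(T) ≥ 3 (CP rank is at least every unfolding rank, though it can be larger).
Upper bound: T is a sum of 3 rank-1 terms, T = [1, 0] ⊗ [2, 2, 1] ⊗ [-2, 0, 0] + [2, -1] ⊗ [1, -1, 0] ⊗ [0, -2, -1] + [2, 1] ⊗ [1, 0, 0] ⊗ [0, 1, 2] (one valid choice — decompositions are not unique — normalised so each a, b is primitive with positive first nonzero entry; check it by expanding all entries), so rank(T) ≤ 3.
These bounds meet, so rank(T) = 3.

rank(T) = 3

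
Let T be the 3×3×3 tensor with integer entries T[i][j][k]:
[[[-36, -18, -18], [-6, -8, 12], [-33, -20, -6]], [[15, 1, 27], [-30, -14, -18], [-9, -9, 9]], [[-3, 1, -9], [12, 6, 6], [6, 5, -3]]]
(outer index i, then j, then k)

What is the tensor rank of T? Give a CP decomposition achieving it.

Lower bound: the mode-3 unfolding of T (rows indexed by k, columns by (i,j) = (0,0), (0,1), (0,2), (1,0), (1,1), (1,2), (2,0), (2,1), (2,2)) is [[-36, -6, -33, 15, -30, -9, -3, 12, 6], [-18, -8, -20, 1, -14, -9, 1, 6, 5], [-18, 12, -6, 27, -18, 9, -9, 6, -3]].
There the 2×2 minor on rows k ∈ {0, 1}, columns (i,j) ∈ {(0,0), (0,1)} is det [[-36, -6], [-18, -8]] = 180 ≠ 0, so this unfolding has rank ≥ 2; CP rank is at least every unfolding rank, so rank(T) ≥ 2. (Flattening ranks never certify an upper bound on CP rank; for that we must actually write T with 2 rank-1 terms.)
Upper bound — finding two terms. Write S_k = T[:,:,k] for the frontal slices: S₀ = [[-36, -6, -33], [15, -30, -9], [-3, 12, 6]], S₁ = [[-18, -8, -20], [1, -14, -9], [1, 6, 5]], S₂ = [[-18, 12, -6], [27, -18, 9], [-9, 6, -3]].
If T = a₁ ⊗ b₁ ⊗ c₁ + a₂ ⊗ b₂ ⊗ c₂ then each S_k = c₁[k]·a₁b₁ᵀ + c₂[k]·a₂b₂ᵀ. S₀ and S₁ are linearly independent, so a₁b₁ᵀ and a₂b₂ᵀ must span the same plane of matrices: they are the rank-1 matrices of the form x·S₀ + y·S₁.
The 2×2 minor of x·S₀ + y·S₁ on rows {0,1}, columns {0,1} is 1170·x² + 1170·xy + 260·y² = 130·(3·x + 2·y)(3·x + y), vanishing at (x:y) = (2:-3) and (1:-3).
M₁ = 2·S₀ − 3·S₁ = [[-18, 12, -6], [27, -18, 9], [-9, 6, -3]] = (-3)·[2, -3, 1][3, -2, 1]ᵀ and M₂ = S₀ − 3·S₁ = [[18, 18, 27], [12, 12, 18], [-6, -6, -9]] = 3·[3, 2, -1][2, 2, 3]ᵀ, so take a₁ = [2, -3, 1], b₁ = [3, -2, 1], a₂ = [3, 2, -1], b₂ = [2, 2, 3].
Each slice is an integer combination of E₁ = a₁b₁ᵀ and E₂ = a₂b₂ᵀ: S₀ = −3·E₁ − 3·E₂, S₁ = −E₁ − 2·E₂, S₂ = −3·E₁; reading off coefficients, c₁ = [-3, -1, -3] and c₂ = [-3, -2, 0].
Hence T = [2, -3, 1] ⊗ [3, -2, 1] ⊗ [-3, -1, -3] + [3, 2, -1] ⊗ [2, 2, 3] ⊗ [-3, -2, 0], so rank(T) ≤ 2.
These bounds meet, so rank(T) = 2.
Check entry T[1,0,1] = 1: (-3)·(3)·(-1) + (2)·(2)·(-2) = 1.

rank(T) = 2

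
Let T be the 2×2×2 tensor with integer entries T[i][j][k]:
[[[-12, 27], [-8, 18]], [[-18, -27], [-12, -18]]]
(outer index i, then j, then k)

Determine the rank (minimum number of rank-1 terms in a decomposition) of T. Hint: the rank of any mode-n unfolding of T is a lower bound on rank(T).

2

Lower bound: the mode-1 unfolding of T (rows indexed by i, columns by (j,k) = (0,0), (0,1), (1,0), (1,1)) is [[-12, 27, -8, 18], [-18, -27, -12, -18]].
There the 2×2 minor on rows i ∈ {0, 1}, columns (j,k) ∈ {(0,0), (0,1)} is det [[-12, 27], [-18, -27]] = 810 ≠ 0, so this unfolding has rank ≥ 2; CP rank is at least every unfolding rank, so rank(T) ≥ 2. (Unfolding ranks only ever bound the CP rank from below — rank(T) can be strictly larger than all of them — so the matching upper bound has to come from an explicit 2-term decomposition.)
Upper bound — finding two terms. Every mode-2 slice of T is a multiple of one matrix: T[:,j,:] = b[j]·M with b = [3, 2] and M = [[-4, 9], [-6, -9]] (rows indexed by i, columns by k). So it suffices to write M as a sum of two rank-1 matrices.
Splitting M by its rows (i = 0, 1), M = [1, 0][-4, 9]ᵀ + [0, 1][-6, -9]ᵀ.
Hence T = [1, 0] ⊗ [3, 2] ⊗ [-4, 9] + [0, 1] ⊗ [3, 2] ⊗ [-6, -9], so rank(T) ≤ 2.
These bounds meet, so rank(T) = 2.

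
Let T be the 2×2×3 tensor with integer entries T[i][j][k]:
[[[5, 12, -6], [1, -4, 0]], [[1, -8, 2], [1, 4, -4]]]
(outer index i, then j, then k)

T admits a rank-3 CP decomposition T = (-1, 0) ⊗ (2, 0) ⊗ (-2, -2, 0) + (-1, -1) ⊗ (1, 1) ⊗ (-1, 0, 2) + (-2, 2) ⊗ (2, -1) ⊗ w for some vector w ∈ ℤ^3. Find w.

w = (0, -2, 1)

Subtract the known terms from T to get the rank-1 residual R = (-2, 2) ⊗ (2, -1) ⊗ w, so R[i,j,k] = a[i]·b[j]·w[k]. Pick indices with nonzero a[0]·b[0] = (-2)·(2) = -4. Only the fibre through (0,0,·) is needed: R[0,0,:] = T[0,0,:] − Σₗ aₗ[0]bₗ[0]cₗ = [5, 12, -6] − (-1)·(2)·(-2, -2, 0) − (-1)·(1)·(-1, 0, 2) = [0, 8, -4]. Then w[k] = R[0,0,k] / -4 for each k, giving w = [0, 8, -4] / -4 = (0, -2, 1).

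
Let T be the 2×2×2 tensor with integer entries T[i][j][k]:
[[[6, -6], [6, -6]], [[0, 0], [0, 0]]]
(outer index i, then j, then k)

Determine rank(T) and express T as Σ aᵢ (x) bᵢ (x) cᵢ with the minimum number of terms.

rank(T) = 1

Lower bound: T ≠ 0 (e.g. T[0,0,0] = 6), so rank(T) ≥ 1.
Upper bound: the mode-1 fibre T[:,0,0] = [6, 0] gives a = [1, 0] (primitive direction); the mode-2 fibre T[0,:,0] = [6, 6] gives b = [1, 1]; then c[k] = T[0,0,k] / (a[0]·b[0]) = [6, -6] / 1 = [6, -6].
Expanding [1, 0] (x) [1, 1] (x) [6, -6] reproduces all 8 entries of T, so T = [1, 0] (x) [1, 1] (x) [6, -6] and rank(T) ≤ 1.
These bounds meet, so rank(T) = 1.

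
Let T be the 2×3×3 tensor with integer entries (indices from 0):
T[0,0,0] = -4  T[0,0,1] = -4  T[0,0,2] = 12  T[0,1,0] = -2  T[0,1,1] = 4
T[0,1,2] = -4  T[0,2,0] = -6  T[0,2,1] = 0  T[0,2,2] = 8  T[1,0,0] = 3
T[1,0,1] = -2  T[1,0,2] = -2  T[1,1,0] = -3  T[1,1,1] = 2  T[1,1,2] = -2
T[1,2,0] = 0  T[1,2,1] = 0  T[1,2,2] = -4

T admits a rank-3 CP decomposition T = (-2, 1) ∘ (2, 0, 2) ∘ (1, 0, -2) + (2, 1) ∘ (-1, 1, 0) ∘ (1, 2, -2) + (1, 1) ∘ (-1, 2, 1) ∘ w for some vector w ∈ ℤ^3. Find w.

Subtract the known terms from T to get the rank-1 residual R = (1, 1) ∘ (-1, 2, 1) ∘ w, so R[i,j,k] = a[i]·b[j]·w[k]. Pick indices with nonzero a[0]·b[0] = (1)·(-1) = -1. Only the fibre through (0,0,·) is needed: R[0,0,:] = T[0,0,:] − Σₗ aₗ[0]bₗ[0]cₗ = [-4, -4, 12] − (-2)·(2)·(1, 0, -2) − (2)·(-1)·(1, 2, -2) = [2, 0, 0]. Then w[k] = R[0,0,k] / -1 for each k, giving w = [2, 0, 0] / -1 = (-2, 0, 0).

w = (-2, 0, 0)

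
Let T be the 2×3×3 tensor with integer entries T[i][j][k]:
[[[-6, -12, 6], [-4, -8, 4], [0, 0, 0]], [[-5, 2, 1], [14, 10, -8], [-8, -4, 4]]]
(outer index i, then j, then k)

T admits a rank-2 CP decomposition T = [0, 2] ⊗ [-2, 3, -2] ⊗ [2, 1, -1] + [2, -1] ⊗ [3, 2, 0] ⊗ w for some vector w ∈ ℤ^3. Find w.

w = [-1, -2, 1]

Subtract the known terms from T to get the rank-1 residual R = [2, -1] ⊗ [3, 2, 0] ⊗ w, so R[i,j,k] = a[i]·b[j]·w[k]. Pick indices with nonzero a[0]·b[0] = (2)·(3) = 6. Only the fibre through (0,0,·) is needed: R[0,0,:] = T[0,0,:] − Σₗ aₗ[0]bₗ[0]cₗ = [-6, -12, 6] − (0)·(-2)·[2, 1, -1] = [-6, -12, 6]. Then w[k] = R[0,0,k] / 6 for each k, giving w = [-6, -12, 6] / 6 = [-1, -2, 1].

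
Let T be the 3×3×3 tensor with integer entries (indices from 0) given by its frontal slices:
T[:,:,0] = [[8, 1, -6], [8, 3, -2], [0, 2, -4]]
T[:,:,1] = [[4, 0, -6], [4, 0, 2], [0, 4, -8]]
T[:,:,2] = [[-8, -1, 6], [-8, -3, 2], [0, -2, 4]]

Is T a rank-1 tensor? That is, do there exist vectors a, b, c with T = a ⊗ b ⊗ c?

No

The mode-1 unfolding of T (rows indexed by i, columns by (j,k) = (0,0), (0,1), (0,2), (1,0), (1,1), (1,2), (2,0), (2,1), (2,2)) is [[8, 4, -8, 1, 0, -1, -6, -6, 6], [8, 4, -8, 3, 0, -3, -2, 2, 2], [0, 0, 0, 2, 4, -2, -4, -8, 4]].
There the 3×3 minor on rows i ∈ {0, 1, 2}, columns (j,k) ∈ {(0,0), (1,0), (1,1)} is det [[8, 1, 0], [8, 3, 0], [0, 2, 4]] = 64 ≠ 0, so this unfolding has rank ≥ 3; CP rank is at least every unfolding rank, so rank(T) ≥ 3.
In particular rank(T) ≥ 3 > 1, so T is not rank-1.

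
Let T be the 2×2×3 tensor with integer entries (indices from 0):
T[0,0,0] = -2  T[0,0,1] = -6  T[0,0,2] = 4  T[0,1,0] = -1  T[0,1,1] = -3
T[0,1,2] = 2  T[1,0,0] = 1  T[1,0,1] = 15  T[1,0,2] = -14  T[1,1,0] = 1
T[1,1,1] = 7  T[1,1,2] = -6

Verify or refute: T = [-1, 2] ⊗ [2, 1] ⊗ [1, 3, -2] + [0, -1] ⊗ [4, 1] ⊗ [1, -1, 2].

Reconstruct entry (1,0,0) from the claimed factors: Σₗ aₗ[1]bₗ[0]cₗ[0] = (2)·(2)·(1) + (-1)·(4)·(1) = 0, but T[1,0,0] = 1. The claim is false.

No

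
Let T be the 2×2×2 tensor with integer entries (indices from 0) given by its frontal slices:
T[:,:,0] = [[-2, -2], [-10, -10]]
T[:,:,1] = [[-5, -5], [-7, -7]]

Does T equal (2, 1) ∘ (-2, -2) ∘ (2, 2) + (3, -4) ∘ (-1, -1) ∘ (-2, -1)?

Reconstruct entry (1,0,0) from the claimed factors: Σₗ aₗ[1]bₗ[0]cₗ[0] = (1)·(-2)·(2) + (-4)·(-1)·(-2) = -12, but T[1,0,0] = -10. The claim is false.

No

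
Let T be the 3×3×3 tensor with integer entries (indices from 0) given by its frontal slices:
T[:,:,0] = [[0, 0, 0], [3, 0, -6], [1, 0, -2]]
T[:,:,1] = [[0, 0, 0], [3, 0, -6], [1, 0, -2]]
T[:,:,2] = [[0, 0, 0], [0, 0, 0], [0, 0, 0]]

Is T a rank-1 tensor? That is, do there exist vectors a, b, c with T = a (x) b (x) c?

If T = a (x) b (x) c then every fibre of T is a multiple of the corresponding factor, so read the factors off the fibres through the nonzero entry T[1,0,0] = 3.
The mode-1 fibre T[:,0,0] = [0, 3, 1] gives a = [0, 3, 1] (primitive direction); the mode-2 fibre T[1,:,0] = [3, 0, -6] gives b = [1, 0, -2]; then c[k] = T[1,0,k] / (a[1]·b[0]) = [3, 3, 0] / 3 = [1, 1, 0].
Expanding [0, 3, 1] (x) [1, 0, -2] (x) [1, 1, 0] reproduces all 27 entries of T, so T = [0, 3, 1] (x) [1, 0, -2] (x) [1, 1, 0] and rank(T) ≤ 1.
Equivalently every frontal slice T[:,:,k] is c[k] times the rank-1 matrix [0, 3, 1] (x) [1, 0, -2]. So T has rank 1 (it is nonzero).

Yes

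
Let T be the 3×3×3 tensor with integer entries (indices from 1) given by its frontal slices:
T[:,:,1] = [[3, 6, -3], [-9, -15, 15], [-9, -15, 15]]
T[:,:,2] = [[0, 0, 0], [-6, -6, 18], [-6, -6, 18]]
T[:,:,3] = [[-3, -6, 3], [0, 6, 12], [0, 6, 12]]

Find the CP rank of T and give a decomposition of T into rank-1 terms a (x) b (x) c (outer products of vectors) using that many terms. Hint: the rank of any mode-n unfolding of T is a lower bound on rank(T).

Lower bound: the mode-1 unfolding of T (rows indexed by i, columns by (j,k) = (1,1), (1,2), (1,3), (2,1), (2,2), (2,3), (3,1), (3,2), (3,3)) is [[3, 0, -3, 6, 0, -6, -3, 0, 3], [-9, -6, 0, -15, -6, 6, 15, 18, 12], [-9, -6, 0, -15, -6, 6, 15, 18, 12]].
There the 2×2 minor on rows i ∈ {1, 2}, columns (j,k) ∈ {(1,1), (1,2)} is det [[3, 0], [-9, -6]] = -18 ≠ 0, so this unfolding has rank ≥ 2; CP rank is at least every unfolding rank, so rank(T) ≥ 2. (Unfolding ranks only ever bound the CP rank from below — rank(T) can be strictly larger than all of them — so the matching upper bound has to come from an explicit 2-term decomposition.)
Upper bound — finding two terms. Write S_k = T[:,:,k] for the frontal slices: S₁ = [[3, 6, -3], [-9, -15, 15], [-9, -15, 15]], S₂ = [[0, 0, 0], [-6, -6, 18], [-6, -6, 18]], S₃ = [[-3, -6, 3], [0, 6, 12], [0, 6, 12]].
If T = a₁ (x) b₁ (x) c₁ + a₂ (x) b₂ (x) c₂ then each S_k = c₁[k]·a₁b₁ᵀ + c₂[k]·a₂b₂ᵀ. S₁ and S₂ are linearly independent, so a₁b₁ᵀ and a₂b₂ᵀ must span the same plane of matrices: they are the rank-1 matrices of the form x·S₁ + y·S₂.
The 2×2 minor of x·S₁ + y·S₂ on rows {1,2}, columns {1,2} is 9·x² + 18·xy = 9·(x + 2·y)(x), vanishing at (x:y) = (2:-1) and (0:1).
M₁ = 2·S₁ − S₂ = [[6, 12, -6], [-12, -24, 12], [-12, -24, 12]] = 6·[1, -2, -2][1, 2, -1]ᵀ and M₂ = S₂ = [[0, 0, 0], [-6, -6, 18], [-6, -6, 18]] = (-6)·[0, 1, 1][1, 1, -3]ᵀ, so take a₁ = [1, -2, -2], b₁ = [1, 2, -1], a₂ = [0, 1, 1], b₂ = [1, 1, -3].
Each slice is an integer combination of E₁ = a₁b₁ᵀ and E₂ = a₂b₂ᵀ: S₁ = 3·E₁ − 3·E₂, S₂ = −6·E₂, S₃ = −3·E₁ − 6·E₂; reading off coefficients, c₁ = [3, 0, -3] and c₂ = [-3, -6, -6].
Hence T = [1, -2, -2] (x) [1, 2, -1] (x) [3, 0, -3] + [0, 1, 1] (x) [1, 1, -3] (x) [-3, -6, -6], so rank(T) ≤ 2.
These bounds meet, so rank(T) = 2.

rank(T) = 2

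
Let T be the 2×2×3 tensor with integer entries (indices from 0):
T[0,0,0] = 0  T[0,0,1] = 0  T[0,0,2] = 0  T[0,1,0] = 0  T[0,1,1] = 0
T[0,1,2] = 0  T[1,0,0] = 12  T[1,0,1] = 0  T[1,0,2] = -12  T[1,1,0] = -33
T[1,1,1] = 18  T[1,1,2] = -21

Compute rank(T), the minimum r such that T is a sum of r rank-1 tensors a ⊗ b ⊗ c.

2

Lower bound: in the mode-3 unfolding of T (rows indexed by k, columns by (i,j)) the 2×2 minor on rows k ∈ {0, 1}, columns (i,j) ∈ {(1,0), (1,1)} is det [[12, -33], [0, 18]] = 216 ≠ 0, so that unfolding has rank ≥ 2 and hence rank(T) ≥ 2 (CP rank is at least every unfolding rank, though it can be larger).
Upper bound: T[i,:,:] = a[i]·M for every slice, with a = [0, 1] and M = [[12, 0, -12], [-33, 18, -21]] (rows j, columns k).
Splitting M by its rows (j = 0, 1), M = [1, 0][12, 0, -12]ᵀ + [0, 1][-33, 18, -21]ᵀ.
Hence T = [0, 1] ⊗ [1, 0] ⊗ [12, 0, -12] + [0, 1] ⊗ [0, 1] ⊗ [-33, 18, -21], so rank(T) ≤ 2.
These bounds meet, so rank(T) = 2.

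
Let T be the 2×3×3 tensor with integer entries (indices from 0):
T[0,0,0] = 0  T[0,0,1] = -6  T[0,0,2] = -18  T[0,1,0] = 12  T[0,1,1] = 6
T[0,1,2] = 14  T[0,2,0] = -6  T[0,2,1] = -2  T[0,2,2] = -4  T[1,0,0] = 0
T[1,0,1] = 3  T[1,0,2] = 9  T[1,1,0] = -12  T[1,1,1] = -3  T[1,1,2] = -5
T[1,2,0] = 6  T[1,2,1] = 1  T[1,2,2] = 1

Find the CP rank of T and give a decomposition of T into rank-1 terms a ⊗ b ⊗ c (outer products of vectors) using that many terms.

rank(T) = 2

Lower bound: in the mode-3 unfolding of T (rows indexed by k, columns by (i,j)) the 2×2 minor on rows k ∈ {0, 1}, columns (i,j) ∈ {(0,0), (0,1)} is det [[0, 12], [-6, 6]] = 72 ≠ 0, so that unfolding has rank ≥ 2 and hence rank(T) ≥ 2 (CP rank is at least every unfolding rank, though it can be larger).
Upper bound: with S_k = T[:,:,k], the two rank-1 terms a₁b₁ᵀ, a₂b₂ᵀ are the rank-1 members of the pencil x·S₀ + y·S₁.
The 2×2 minor of x·S₀ + y·S₁ on rows {0,1}, columns {0,1} is 36·xy = 36·(y)(x), vanishing at (x:y) = (1:0) and (0:1).
M₁ = S₀ = [[0, 12, -6], [0, -12, 6]] = 6·(1, -1)(0, 2, -1)ᵀ and M₂ = S₁ = [[-6, 6, -2], [3, -3, 1]] = −(2, -1)(3, -3, 1)ᵀ, so take a₁ = (1, -1), b₁ = (0, 2, -1), a₂ = (2, -1), b₂ = (3, -3, 1).
Each slice is an integer combination of E₁ = a₁b₁ᵀ and E₂ = a₂b₂ᵀ: S₀ = 6·E₁, S₁ = −E₂, S₂ = −2·E₁ − 3·E₂; reading off coefficients, c₁ = (6, 0, -2) and c₂ = (0, -1, -3).
Hence T = (1, -1) ⊗ (0, 2, -1) ⊗ (6, 0, -2) + (2, -1) ⊗ (3, -3, 1) ⊗ (0, -1, -3), so rank(T) ≤ 2.
These bounds meet, so rank(T) = 2.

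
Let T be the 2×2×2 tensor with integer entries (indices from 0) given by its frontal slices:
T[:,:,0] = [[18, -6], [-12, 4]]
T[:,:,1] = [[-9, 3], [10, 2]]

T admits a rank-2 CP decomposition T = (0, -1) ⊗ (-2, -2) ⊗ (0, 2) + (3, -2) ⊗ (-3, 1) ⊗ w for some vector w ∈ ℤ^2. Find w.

w = (-2, 1)

Subtract the known terms from T to get the rank-1 residual R = (3, -2) ⊗ (-3, 1) ⊗ w, so R[i,j,k] = a[i]·b[j]·w[k]. Pick indices with nonzero a[0]·b[0] = (3)·(-3) = -9. Only the fibre through (0,0,·) is needed: R[0,0,:] = T[0,0,:] − Σₗ aₗ[0]bₗ[0]cₗ = [18, -9] − (0)·(-2)·(0, 2) = [18, -9]. Then w[k] = R[0,0,k] / -9 for each k, giving w = [18, -9] / -9 = (-2, 1).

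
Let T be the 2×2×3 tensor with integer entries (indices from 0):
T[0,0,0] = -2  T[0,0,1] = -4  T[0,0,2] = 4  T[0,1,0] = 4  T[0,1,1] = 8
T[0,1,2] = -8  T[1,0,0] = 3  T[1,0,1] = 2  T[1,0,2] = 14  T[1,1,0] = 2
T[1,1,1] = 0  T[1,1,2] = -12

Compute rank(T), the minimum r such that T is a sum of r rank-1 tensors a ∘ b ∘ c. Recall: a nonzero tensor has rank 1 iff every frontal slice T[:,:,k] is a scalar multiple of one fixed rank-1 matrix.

Lower bound: the mode-3 unfolding of T (rows indexed by k, columns by (i,j) = (0,0), (0,1), (1,0), (1,1)) is [[-2, 4, 3, 2], [-4, 8, 2, 0], [4, -8, 14, -12]].
There the 3×3 minor on rows k ∈ {0, 1, 2}, columns (i,j) ∈ {(0,0), (1,0), (1,1)} is det [[-2, 3, 2], [-4, 2, 0], [4, 14, -12]] = -224 ≠ 0, so this unfolding has rank ≥ 3; CP rank is at least every unfolding rank, so rank(T) ≥ 3. (This is only a lower bound: in general the CP rank may exceed every unfolding rank, so we still need to exhibit 3 rank-1 terms summing to T.)
Upper bound: T is a sum of 3 rank-1 terms, T = [0, 1] ∘ [1, -1] ∘ [0, 4, 8] + [0, 1] ∘ [1, 0] ∘ [4, 0, 4] + [2, 1] ∘ [1, -2] ∘ [-1, -2, 2] (written with every a and b primitive with positive leading entry and the scale carried by c; CP decompositions are not unique, and this one is verified by expanding entrywise), so rank(T) ≤ 3.
These bounds meet, so rank(T) = 3.

3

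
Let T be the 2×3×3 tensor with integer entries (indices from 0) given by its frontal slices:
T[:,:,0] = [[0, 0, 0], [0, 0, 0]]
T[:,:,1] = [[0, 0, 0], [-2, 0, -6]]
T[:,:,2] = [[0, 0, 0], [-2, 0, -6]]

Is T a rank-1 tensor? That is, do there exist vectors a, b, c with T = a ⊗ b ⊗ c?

If T = a ⊗ b ⊗ c then every fibre of T is a multiple of the corresponding factor, so read the factors off the fibres through the nonzero entry T[1,0,1] = -2.
The mode-1 fibre T[:,0,1] = [0, -2] gives a = [0, 1] (primitive direction); the mode-2 fibre T[1,:,1] = [-2, 0, -6] gives b = [1, 0, 3]; then c[k] = T[1,0,k] / (a[1]·b[0]) = [0, -2, -2] / 1 = [0, -2, -2].
Expanding [0, 1] ⊗ [1, 0, 3] ⊗ [0, -2, -2] reproduces all 18 entries of T, so T = [0, 1] ⊗ [1, 0, 3] ⊗ [0, -2, -2] and rank(T) ≤ 1.
Equivalently every frontal slice T[:,:,k] is c[k] times the rank-1 matrix [0, 1] ⊗ [1, 0, 3]. So T has rank 1 (it is nonzero).

Yes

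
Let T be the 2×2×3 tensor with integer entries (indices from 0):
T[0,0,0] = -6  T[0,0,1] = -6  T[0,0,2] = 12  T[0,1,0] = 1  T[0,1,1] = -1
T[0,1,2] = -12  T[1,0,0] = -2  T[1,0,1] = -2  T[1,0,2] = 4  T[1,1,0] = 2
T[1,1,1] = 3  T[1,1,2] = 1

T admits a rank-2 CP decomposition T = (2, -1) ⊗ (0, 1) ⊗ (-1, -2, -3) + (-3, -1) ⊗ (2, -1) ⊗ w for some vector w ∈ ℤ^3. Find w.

Subtract the known terms from T to get the rank-1 residual R = (-3, -1) ⊗ (2, -1) ⊗ w, so R[i,j,k] = a[i]·b[j]·w[k]. Pick indices with nonzero a[0]·b[0] = (-3)·(2) = -6. Only the fibre through (0,0,·) is needed: R[0,0,:] = T[0,0,:] − Σₗ aₗ[0]bₗ[0]cₗ = [-6, -6, 12] − (2)·(0)·(-1, -2, -3) = [-6, -6, 12]. Then w[k] = R[0,0,k] / -6 for each k, giving w = [-6, -6, 12] / -6 = (1, 1, -2).

w = (1, 1, -2)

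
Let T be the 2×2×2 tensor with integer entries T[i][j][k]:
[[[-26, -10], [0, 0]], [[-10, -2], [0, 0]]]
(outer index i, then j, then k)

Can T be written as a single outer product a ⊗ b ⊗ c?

The mode-3 unfolding of T (rows indexed by k, columns by (i,j) = (0,0), (0,1), (1,0), (1,1)) is [[-26, 0, -10, 0], [-10, 0, -2, 0]].
There the 2×2 minor on rows k ∈ {0, 1}, columns (i,j) ∈ {(0,0), (1,0)} is det [[-26, -10], [-10, -2]] = -48 ≠ 0, so this unfolding has rank ≥ 2; CP rank is at least every unfolding rank, so rank(T) ≥ 2.
In particular rank(T) ≥ 2 > 1, so T is not rank-1.

No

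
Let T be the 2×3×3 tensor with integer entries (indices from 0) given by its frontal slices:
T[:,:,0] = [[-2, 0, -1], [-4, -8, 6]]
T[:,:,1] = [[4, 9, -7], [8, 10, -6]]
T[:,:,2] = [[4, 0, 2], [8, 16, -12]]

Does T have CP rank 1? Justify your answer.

No

The mode-3 unfolding of T (rows indexed by k, columns by (i,j) = (0,0), (0,1), (0,2), (1,0), (1,1), (1,2)) is [[-2, 0, -1, -4, -8, 6], [4, 9, -7, 8, 10, -6], [4, 0, 2, 8, 16, -12]].
There the 2×2 minor on rows k ∈ {0, 1}, columns (i,j) ∈ {(0,0), (0,1)} is det [[-2, 0], [4, 9]] = -18 ≠ 0, so this unfolding has rank ≥ 2; CP rank is at least every unfolding rank, so rank(T) ≥ 2.
In particular rank(T) ≥ 2 > 1, so T is not rank-1.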